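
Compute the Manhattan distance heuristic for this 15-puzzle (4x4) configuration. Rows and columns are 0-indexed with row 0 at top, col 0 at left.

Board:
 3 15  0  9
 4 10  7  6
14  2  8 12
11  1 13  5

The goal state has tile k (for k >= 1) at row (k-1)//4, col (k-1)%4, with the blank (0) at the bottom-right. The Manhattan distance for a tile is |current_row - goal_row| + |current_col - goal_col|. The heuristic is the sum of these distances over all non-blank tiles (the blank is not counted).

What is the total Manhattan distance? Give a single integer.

Tile 3: at (0,0), goal (0,2), distance |0-0|+|0-2| = 2
Tile 15: at (0,1), goal (3,2), distance |0-3|+|1-2| = 4
Tile 9: at (0,3), goal (2,0), distance |0-2|+|3-0| = 5
Tile 4: at (1,0), goal (0,3), distance |1-0|+|0-3| = 4
Tile 10: at (1,1), goal (2,1), distance |1-2|+|1-1| = 1
Tile 7: at (1,2), goal (1,2), distance |1-1|+|2-2| = 0
Tile 6: at (1,3), goal (1,1), distance |1-1|+|3-1| = 2
Tile 14: at (2,0), goal (3,1), distance |2-3|+|0-1| = 2
Tile 2: at (2,1), goal (0,1), distance |2-0|+|1-1| = 2
Tile 8: at (2,2), goal (1,3), distance |2-1|+|2-3| = 2
Tile 12: at (2,3), goal (2,3), distance |2-2|+|3-3| = 0
Tile 11: at (3,0), goal (2,2), distance |3-2|+|0-2| = 3
Tile 1: at (3,1), goal (0,0), distance |3-0|+|1-0| = 4
Tile 13: at (3,2), goal (3,0), distance |3-3|+|2-0| = 2
Tile 5: at (3,3), goal (1,0), distance |3-1|+|3-0| = 5
Sum: 2 + 4 + 5 + 4 + 1 + 0 + 2 + 2 + 2 + 2 + 0 + 3 + 4 + 2 + 5 = 38

Answer: 38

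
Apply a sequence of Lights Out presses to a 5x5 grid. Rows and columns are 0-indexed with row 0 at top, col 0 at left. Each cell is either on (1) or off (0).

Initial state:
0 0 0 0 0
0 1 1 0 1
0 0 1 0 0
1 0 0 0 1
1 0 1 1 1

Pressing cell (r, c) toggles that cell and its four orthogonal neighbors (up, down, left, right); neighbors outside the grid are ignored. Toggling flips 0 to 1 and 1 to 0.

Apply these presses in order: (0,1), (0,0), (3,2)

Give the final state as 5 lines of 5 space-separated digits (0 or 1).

Answer: 0 0 1 0 0
1 0 1 0 1
0 0 0 0 0
1 1 1 1 1
1 0 0 1 1

Derivation:
After press 1 at (0,1):
1 1 1 0 0
0 0 1 0 1
0 0 1 0 0
1 0 0 0 1
1 0 1 1 1

After press 2 at (0,0):
0 0 1 0 0
1 0 1 0 1
0 0 1 0 0
1 0 0 0 1
1 0 1 1 1

After press 3 at (3,2):
0 0 1 0 0
1 0 1 0 1
0 0 0 0 0
1 1 1 1 1
1 0 0 1 1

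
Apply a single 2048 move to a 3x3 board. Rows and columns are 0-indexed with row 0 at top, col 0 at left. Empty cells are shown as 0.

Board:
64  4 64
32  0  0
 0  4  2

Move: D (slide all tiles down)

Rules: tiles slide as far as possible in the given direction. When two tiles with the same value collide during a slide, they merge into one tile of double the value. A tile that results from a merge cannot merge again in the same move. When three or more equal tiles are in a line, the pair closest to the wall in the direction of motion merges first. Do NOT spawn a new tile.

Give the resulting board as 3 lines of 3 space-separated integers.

Slide down:
col 0: [64, 32, 0] -> [0, 64, 32]
col 1: [4, 0, 4] -> [0, 0, 8]
col 2: [64, 0, 2] -> [0, 64, 2]

Answer:  0  0  0
64  0 64
32  8  2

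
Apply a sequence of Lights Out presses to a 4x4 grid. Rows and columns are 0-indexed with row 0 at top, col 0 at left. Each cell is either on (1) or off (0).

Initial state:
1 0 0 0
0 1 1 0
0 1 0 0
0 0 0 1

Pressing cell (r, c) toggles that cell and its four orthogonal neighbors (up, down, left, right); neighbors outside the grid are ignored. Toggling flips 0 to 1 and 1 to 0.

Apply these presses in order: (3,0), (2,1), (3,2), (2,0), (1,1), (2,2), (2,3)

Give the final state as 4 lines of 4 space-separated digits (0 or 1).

Answer: 1 1 0 0
0 1 1 1
1 1 0 0
0 1 0 1

Derivation:
After press 1 at (3,0):
1 0 0 0
0 1 1 0
1 1 0 0
1 1 0 1

After press 2 at (2,1):
1 0 0 0
0 0 1 0
0 0 1 0
1 0 0 1

After press 3 at (3,2):
1 0 0 0
0 0 1 0
0 0 0 0
1 1 1 0

After press 4 at (2,0):
1 0 0 0
1 0 1 0
1 1 0 0
0 1 1 0

After press 5 at (1,1):
1 1 0 0
0 1 0 0
1 0 0 0
0 1 1 0

After press 6 at (2,2):
1 1 0 0
0 1 1 0
1 1 1 1
0 1 0 0

After press 7 at (2,3):
1 1 0 0
0 1 1 1
1 1 0 0
0 1 0 1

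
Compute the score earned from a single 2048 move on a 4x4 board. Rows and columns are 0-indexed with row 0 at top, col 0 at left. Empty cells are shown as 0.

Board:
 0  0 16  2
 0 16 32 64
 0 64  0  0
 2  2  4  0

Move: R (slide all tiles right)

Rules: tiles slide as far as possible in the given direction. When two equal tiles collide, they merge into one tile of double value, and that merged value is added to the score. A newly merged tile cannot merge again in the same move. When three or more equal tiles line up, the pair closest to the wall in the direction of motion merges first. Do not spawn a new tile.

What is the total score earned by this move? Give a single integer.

Slide right:
row 0: [0, 0, 16, 2] -> [0, 0, 16, 2]  score +0 (running 0)
row 1: [0, 16, 32, 64] -> [0, 16, 32, 64]  score +0 (running 0)
row 2: [0, 64, 0, 0] -> [0, 0, 0, 64]  score +0 (running 0)
row 3: [2, 2, 4, 0] -> [0, 0, 4, 4]  score +4 (running 4)
Board after move:
 0  0 16  2
 0 16 32 64
 0  0  0 64
 0  0  4  4

Answer: 4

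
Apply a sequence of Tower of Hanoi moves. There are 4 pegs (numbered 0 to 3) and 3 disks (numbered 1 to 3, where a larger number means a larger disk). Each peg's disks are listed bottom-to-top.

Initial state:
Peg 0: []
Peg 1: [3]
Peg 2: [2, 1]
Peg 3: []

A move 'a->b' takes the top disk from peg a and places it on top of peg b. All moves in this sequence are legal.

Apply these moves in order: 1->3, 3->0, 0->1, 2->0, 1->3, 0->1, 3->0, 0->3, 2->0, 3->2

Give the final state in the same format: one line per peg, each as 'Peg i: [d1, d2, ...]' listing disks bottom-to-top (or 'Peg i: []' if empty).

Answer: Peg 0: [2]
Peg 1: [1]
Peg 2: [3]
Peg 3: []

Derivation:
After move 1 (1->3):
Peg 0: []
Peg 1: []
Peg 2: [2, 1]
Peg 3: [3]

After move 2 (3->0):
Peg 0: [3]
Peg 1: []
Peg 2: [2, 1]
Peg 3: []

After move 3 (0->1):
Peg 0: []
Peg 1: [3]
Peg 2: [2, 1]
Peg 3: []

After move 4 (2->0):
Peg 0: [1]
Peg 1: [3]
Peg 2: [2]
Peg 3: []

After move 5 (1->3):
Peg 0: [1]
Peg 1: []
Peg 2: [2]
Peg 3: [3]

After move 6 (0->1):
Peg 0: []
Peg 1: [1]
Peg 2: [2]
Peg 3: [3]

After move 7 (3->0):
Peg 0: [3]
Peg 1: [1]
Peg 2: [2]
Peg 3: []

After move 8 (0->3):
Peg 0: []
Peg 1: [1]
Peg 2: [2]
Peg 3: [3]

After move 9 (2->0):
Peg 0: [2]
Peg 1: [1]
Peg 2: []
Peg 3: [3]

After move 10 (3->2):
Peg 0: [2]
Peg 1: [1]
Peg 2: [3]
Peg 3: []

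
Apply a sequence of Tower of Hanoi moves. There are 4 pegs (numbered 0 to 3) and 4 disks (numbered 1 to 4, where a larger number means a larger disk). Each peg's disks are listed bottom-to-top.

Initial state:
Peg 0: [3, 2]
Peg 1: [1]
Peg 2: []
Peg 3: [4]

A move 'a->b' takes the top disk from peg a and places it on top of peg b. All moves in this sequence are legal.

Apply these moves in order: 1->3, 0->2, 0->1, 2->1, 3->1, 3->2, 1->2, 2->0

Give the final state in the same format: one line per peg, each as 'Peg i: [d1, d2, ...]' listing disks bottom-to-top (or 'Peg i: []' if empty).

Answer: Peg 0: [1]
Peg 1: [3, 2]
Peg 2: [4]
Peg 3: []

Derivation:
After move 1 (1->3):
Peg 0: [3, 2]
Peg 1: []
Peg 2: []
Peg 3: [4, 1]

After move 2 (0->2):
Peg 0: [3]
Peg 1: []
Peg 2: [2]
Peg 3: [4, 1]

After move 3 (0->1):
Peg 0: []
Peg 1: [3]
Peg 2: [2]
Peg 3: [4, 1]

After move 4 (2->1):
Peg 0: []
Peg 1: [3, 2]
Peg 2: []
Peg 3: [4, 1]

After move 5 (3->1):
Peg 0: []
Peg 1: [3, 2, 1]
Peg 2: []
Peg 3: [4]

After move 6 (3->2):
Peg 0: []
Peg 1: [3, 2, 1]
Peg 2: [4]
Peg 3: []

After move 7 (1->2):
Peg 0: []
Peg 1: [3, 2]
Peg 2: [4, 1]
Peg 3: []

After move 8 (2->0):
Peg 0: [1]
Peg 1: [3, 2]
Peg 2: [4]
Peg 3: []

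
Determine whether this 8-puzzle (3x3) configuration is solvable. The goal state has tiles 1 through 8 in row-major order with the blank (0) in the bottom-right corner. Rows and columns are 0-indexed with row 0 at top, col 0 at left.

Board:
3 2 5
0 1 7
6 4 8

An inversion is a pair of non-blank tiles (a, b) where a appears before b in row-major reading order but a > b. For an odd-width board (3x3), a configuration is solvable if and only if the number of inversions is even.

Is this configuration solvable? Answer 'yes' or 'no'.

Inversions (pairs i<j in row-major order where tile[i] > tile[j] > 0): 8
8 is even, so the puzzle is solvable.

Answer: yes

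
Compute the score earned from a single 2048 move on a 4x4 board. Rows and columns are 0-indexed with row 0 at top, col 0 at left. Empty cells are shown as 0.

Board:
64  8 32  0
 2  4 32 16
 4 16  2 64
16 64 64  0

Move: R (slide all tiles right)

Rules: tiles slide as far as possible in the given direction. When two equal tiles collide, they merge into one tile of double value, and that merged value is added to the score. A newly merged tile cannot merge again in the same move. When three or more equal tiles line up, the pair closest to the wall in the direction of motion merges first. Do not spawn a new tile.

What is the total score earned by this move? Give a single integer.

Slide right:
row 0: [64, 8, 32, 0] -> [0, 64, 8, 32]  score +0 (running 0)
row 1: [2, 4, 32, 16] -> [2, 4, 32, 16]  score +0 (running 0)
row 2: [4, 16, 2, 64] -> [4, 16, 2, 64]  score +0 (running 0)
row 3: [16, 64, 64, 0] -> [0, 0, 16, 128]  score +128 (running 128)
Board after move:
  0  64   8  32
  2   4  32  16
  4  16   2  64
  0   0  16 128

Answer: 128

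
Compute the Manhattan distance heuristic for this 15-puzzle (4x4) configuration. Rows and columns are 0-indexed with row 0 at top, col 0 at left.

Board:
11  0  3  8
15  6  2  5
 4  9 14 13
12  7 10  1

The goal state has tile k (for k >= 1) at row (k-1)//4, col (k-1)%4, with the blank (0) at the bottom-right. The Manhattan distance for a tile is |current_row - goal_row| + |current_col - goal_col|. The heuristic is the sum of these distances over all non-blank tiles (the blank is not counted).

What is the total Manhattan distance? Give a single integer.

Answer: 41

Derivation:
Tile 11: at (0,0), goal (2,2), distance |0-2|+|0-2| = 4
Tile 3: at (0,2), goal (0,2), distance |0-0|+|2-2| = 0
Tile 8: at (0,3), goal (1,3), distance |0-1|+|3-3| = 1
Tile 15: at (1,0), goal (3,2), distance |1-3|+|0-2| = 4
Tile 6: at (1,1), goal (1,1), distance |1-1|+|1-1| = 0
Tile 2: at (1,2), goal (0,1), distance |1-0|+|2-1| = 2
Tile 5: at (1,3), goal (1,0), distance |1-1|+|3-0| = 3
Tile 4: at (2,0), goal (0,3), distance |2-0|+|0-3| = 5
Tile 9: at (2,1), goal (2,0), distance |2-2|+|1-0| = 1
Tile 14: at (2,2), goal (3,1), distance |2-3|+|2-1| = 2
Tile 13: at (2,3), goal (3,0), distance |2-3|+|3-0| = 4
Tile 12: at (3,0), goal (2,3), distance |3-2|+|0-3| = 4
Tile 7: at (3,1), goal (1,2), distance |3-1|+|1-2| = 3
Tile 10: at (3,2), goal (2,1), distance |3-2|+|2-1| = 2
Tile 1: at (3,3), goal (0,0), distance |3-0|+|3-0| = 6
Sum: 4 + 0 + 1 + 4 + 0 + 2 + 3 + 5 + 1 + 2 + 4 + 4 + 3 + 2 + 6 = 41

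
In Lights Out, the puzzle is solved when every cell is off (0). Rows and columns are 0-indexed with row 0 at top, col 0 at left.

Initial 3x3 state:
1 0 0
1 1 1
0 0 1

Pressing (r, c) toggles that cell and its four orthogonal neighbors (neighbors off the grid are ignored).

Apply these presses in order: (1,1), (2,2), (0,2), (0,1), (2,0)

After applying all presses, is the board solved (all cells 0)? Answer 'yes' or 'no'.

Answer: no

Derivation:
After press 1 at (1,1):
1 1 0
0 0 0
0 1 1

After press 2 at (2,2):
1 1 0
0 0 1
0 0 0

After press 3 at (0,2):
1 0 1
0 0 0
0 0 0

After press 4 at (0,1):
0 1 0
0 1 0
0 0 0

After press 5 at (2,0):
0 1 0
1 1 0
1 1 0

Lights still on: 5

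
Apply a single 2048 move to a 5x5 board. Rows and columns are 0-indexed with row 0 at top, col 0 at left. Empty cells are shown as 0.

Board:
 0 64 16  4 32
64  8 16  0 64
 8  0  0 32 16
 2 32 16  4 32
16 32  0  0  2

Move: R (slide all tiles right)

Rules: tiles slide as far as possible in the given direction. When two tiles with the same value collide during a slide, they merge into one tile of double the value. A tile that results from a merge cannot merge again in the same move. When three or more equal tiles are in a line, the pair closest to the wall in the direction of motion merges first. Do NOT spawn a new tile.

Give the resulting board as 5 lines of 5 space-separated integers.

Answer:  0 64 16  4 32
 0 64  8 16 64
 0  0  8 32 16
 2 32 16  4 32
 0  0 16 32  2

Derivation:
Slide right:
row 0: [0, 64, 16, 4, 32] -> [0, 64, 16, 4, 32]
row 1: [64, 8, 16, 0, 64] -> [0, 64, 8, 16, 64]
row 2: [8, 0, 0, 32, 16] -> [0, 0, 8, 32, 16]
row 3: [2, 32, 16, 4, 32] -> [2, 32, 16, 4, 32]
row 4: [16, 32, 0, 0, 2] -> [0, 0, 16, 32, 2]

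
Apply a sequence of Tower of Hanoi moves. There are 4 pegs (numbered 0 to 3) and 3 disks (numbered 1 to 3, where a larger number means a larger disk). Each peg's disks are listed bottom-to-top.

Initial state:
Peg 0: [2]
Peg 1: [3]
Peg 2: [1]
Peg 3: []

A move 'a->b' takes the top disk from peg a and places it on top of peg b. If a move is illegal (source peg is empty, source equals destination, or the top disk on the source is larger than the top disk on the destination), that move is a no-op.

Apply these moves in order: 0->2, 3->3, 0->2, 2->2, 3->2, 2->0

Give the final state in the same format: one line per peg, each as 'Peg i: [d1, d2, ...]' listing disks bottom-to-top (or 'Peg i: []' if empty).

After move 1 (0->2):
Peg 0: [2]
Peg 1: [3]
Peg 2: [1]
Peg 3: []

After move 2 (3->3):
Peg 0: [2]
Peg 1: [3]
Peg 2: [1]
Peg 3: []

After move 3 (0->2):
Peg 0: [2]
Peg 1: [3]
Peg 2: [1]
Peg 3: []

After move 4 (2->2):
Peg 0: [2]
Peg 1: [3]
Peg 2: [1]
Peg 3: []

After move 5 (3->2):
Peg 0: [2]
Peg 1: [3]
Peg 2: [1]
Peg 3: []

After move 6 (2->0):
Peg 0: [2, 1]
Peg 1: [3]
Peg 2: []
Peg 3: []

Answer: Peg 0: [2, 1]
Peg 1: [3]
Peg 2: []
Peg 3: []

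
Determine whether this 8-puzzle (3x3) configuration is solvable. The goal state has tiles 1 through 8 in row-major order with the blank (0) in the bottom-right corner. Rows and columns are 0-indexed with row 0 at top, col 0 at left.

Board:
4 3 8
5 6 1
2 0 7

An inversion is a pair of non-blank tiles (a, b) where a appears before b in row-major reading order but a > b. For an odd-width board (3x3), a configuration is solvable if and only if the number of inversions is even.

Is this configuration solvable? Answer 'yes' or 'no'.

Answer: yes

Derivation:
Inversions (pairs i<j in row-major order where tile[i] > tile[j] > 0): 14
14 is even, so the puzzle is solvable.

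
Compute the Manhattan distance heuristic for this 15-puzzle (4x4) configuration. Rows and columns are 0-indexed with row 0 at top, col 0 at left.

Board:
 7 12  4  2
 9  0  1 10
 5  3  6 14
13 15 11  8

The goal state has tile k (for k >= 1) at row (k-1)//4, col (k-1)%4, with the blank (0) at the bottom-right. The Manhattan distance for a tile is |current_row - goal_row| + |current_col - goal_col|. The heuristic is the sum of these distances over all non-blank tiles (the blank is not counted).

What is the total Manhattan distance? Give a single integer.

Tile 7: at (0,0), goal (1,2), distance |0-1|+|0-2| = 3
Tile 12: at (0,1), goal (2,3), distance |0-2|+|1-3| = 4
Tile 4: at (0,2), goal (0,3), distance |0-0|+|2-3| = 1
Tile 2: at (0,3), goal (0,1), distance |0-0|+|3-1| = 2
Tile 9: at (1,0), goal (2,0), distance |1-2|+|0-0| = 1
Tile 1: at (1,2), goal (0,0), distance |1-0|+|2-0| = 3
Tile 10: at (1,3), goal (2,1), distance |1-2|+|3-1| = 3
Tile 5: at (2,0), goal (1,0), distance |2-1|+|0-0| = 1
Tile 3: at (2,1), goal (0,2), distance |2-0|+|1-2| = 3
Tile 6: at (2,2), goal (1,1), distance |2-1|+|2-1| = 2
Tile 14: at (2,3), goal (3,1), distance |2-3|+|3-1| = 3
Tile 13: at (3,0), goal (3,0), distance |3-3|+|0-0| = 0
Tile 15: at (3,1), goal (3,2), distance |3-3|+|1-2| = 1
Tile 11: at (3,2), goal (2,2), distance |3-2|+|2-2| = 1
Tile 8: at (3,3), goal (1,3), distance |3-1|+|3-3| = 2
Sum: 3 + 4 + 1 + 2 + 1 + 3 + 3 + 1 + 3 + 2 + 3 + 0 + 1 + 1 + 2 = 30

Answer: 30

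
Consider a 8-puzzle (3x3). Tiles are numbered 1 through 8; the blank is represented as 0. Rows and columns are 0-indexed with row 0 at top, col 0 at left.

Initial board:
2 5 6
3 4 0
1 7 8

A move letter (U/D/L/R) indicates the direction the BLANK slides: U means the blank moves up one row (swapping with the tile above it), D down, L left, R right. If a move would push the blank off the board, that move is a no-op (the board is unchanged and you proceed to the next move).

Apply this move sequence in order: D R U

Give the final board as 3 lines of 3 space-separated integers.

After move 1 (D):
2 5 6
3 4 8
1 7 0

After move 2 (R):
2 5 6
3 4 8
1 7 0

After move 3 (U):
2 5 6
3 4 0
1 7 8

Answer: 2 5 6
3 4 0
1 7 8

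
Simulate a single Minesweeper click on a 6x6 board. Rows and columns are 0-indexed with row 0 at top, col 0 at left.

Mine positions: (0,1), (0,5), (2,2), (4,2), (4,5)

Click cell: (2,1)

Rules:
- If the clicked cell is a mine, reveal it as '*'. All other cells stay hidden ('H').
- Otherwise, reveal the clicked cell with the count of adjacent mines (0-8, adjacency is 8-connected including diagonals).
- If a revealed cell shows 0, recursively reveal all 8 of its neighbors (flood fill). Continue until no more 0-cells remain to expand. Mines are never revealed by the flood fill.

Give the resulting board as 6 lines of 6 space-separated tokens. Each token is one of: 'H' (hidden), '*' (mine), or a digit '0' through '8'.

H H H H H H
H H H H H H
H 1 H H H H
H H H H H H
H H H H H H
H H H H H H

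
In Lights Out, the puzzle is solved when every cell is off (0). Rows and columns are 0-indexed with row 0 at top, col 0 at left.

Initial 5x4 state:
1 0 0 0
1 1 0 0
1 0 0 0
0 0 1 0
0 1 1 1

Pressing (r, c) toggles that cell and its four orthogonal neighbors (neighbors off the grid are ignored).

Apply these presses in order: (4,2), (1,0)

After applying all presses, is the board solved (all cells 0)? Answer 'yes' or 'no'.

After press 1 at (4,2):
1 0 0 0
1 1 0 0
1 0 0 0
0 0 0 0
0 0 0 0

After press 2 at (1,0):
0 0 0 0
0 0 0 0
0 0 0 0
0 0 0 0
0 0 0 0

Lights still on: 0

Answer: yes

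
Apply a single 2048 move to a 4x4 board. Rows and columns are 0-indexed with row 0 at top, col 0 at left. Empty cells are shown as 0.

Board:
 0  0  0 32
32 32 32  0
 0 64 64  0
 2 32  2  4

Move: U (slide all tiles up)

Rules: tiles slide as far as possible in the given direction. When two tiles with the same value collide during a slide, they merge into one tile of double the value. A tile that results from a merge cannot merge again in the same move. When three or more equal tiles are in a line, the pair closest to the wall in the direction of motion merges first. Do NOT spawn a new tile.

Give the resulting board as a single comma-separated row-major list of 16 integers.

Slide up:
col 0: [0, 32, 0, 2] -> [32, 2, 0, 0]
col 1: [0, 32, 64, 32] -> [32, 64, 32, 0]
col 2: [0, 32, 64, 2] -> [32, 64, 2, 0]
col 3: [32, 0, 0, 4] -> [32, 4, 0, 0]

Answer: 32, 32, 32, 32, 2, 64, 64, 4, 0, 32, 2, 0, 0, 0, 0, 0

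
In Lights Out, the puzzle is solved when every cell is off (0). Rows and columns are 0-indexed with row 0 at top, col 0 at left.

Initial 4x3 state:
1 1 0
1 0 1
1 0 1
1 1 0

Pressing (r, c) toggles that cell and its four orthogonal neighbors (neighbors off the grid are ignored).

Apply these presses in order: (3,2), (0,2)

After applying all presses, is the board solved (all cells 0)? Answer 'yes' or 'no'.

After press 1 at (3,2):
1 1 0
1 0 1
1 0 0
1 0 1

After press 2 at (0,2):
1 0 1
1 0 0
1 0 0
1 0 1

Lights still on: 6

Answer: no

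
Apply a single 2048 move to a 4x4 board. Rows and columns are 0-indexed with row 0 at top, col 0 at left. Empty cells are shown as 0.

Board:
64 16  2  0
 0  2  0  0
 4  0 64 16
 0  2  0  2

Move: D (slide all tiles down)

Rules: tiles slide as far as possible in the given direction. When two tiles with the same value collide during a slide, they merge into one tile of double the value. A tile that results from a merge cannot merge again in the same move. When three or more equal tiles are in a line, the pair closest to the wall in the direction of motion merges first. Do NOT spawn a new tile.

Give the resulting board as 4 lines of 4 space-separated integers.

Slide down:
col 0: [64, 0, 4, 0] -> [0, 0, 64, 4]
col 1: [16, 2, 0, 2] -> [0, 0, 16, 4]
col 2: [2, 0, 64, 0] -> [0, 0, 2, 64]
col 3: [0, 0, 16, 2] -> [0, 0, 16, 2]

Answer:  0  0  0  0
 0  0  0  0
64 16  2 16
 4  4 64  2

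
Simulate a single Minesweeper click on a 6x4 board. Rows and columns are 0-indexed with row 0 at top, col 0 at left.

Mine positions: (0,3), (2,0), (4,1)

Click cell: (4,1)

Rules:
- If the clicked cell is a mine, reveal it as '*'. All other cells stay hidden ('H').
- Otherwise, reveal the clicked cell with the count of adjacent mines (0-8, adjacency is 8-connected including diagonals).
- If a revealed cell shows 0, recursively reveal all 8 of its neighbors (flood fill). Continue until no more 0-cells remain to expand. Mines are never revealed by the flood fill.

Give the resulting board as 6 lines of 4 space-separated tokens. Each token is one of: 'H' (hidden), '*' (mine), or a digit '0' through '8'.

H H H H
H H H H
H H H H
H H H H
H * H H
H H H H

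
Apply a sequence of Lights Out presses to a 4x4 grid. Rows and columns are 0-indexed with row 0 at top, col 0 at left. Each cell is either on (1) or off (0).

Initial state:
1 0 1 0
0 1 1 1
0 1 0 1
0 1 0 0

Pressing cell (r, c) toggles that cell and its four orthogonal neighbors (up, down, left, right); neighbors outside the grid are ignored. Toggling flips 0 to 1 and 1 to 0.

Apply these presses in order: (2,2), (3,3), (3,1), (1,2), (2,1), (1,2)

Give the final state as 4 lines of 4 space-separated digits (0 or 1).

After press 1 at (2,2):
1 0 1 0
0 1 0 1
0 0 1 0
0 1 1 0

After press 2 at (3,3):
1 0 1 0
0 1 0 1
0 0 1 1
0 1 0 1

After press 3 at (3,1):
1 0 1 0
0 1 0 1
0 1 1 1
1 0 1 1

After press 4 at (1,2):
1 0 0 0
0 0 1 0
0 1 0 1
1 0 1 1

After press 5 at (2,1):
1 0 0 0
0 1 1 0
1 0 1 1
1 1 1 1

After press 6 at (1,2):
1 0 1 0
0 0 0 1
1 0 0 1
1 1 1 1

Answer: 1 0 1 0
0 0 0 1
1 0 0 1
1 1 1 1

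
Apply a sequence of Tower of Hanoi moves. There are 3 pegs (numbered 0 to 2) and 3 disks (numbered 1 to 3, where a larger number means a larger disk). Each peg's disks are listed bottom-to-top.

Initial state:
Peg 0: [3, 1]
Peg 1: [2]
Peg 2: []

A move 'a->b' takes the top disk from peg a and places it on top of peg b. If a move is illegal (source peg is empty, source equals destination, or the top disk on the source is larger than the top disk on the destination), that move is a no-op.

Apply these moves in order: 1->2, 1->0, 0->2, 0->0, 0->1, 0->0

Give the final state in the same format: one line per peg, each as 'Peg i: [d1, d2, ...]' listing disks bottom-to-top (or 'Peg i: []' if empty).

After move 1 (1->2):
Peg 0: [3, 1]
Peg 1: []
Peg 2: [2]

After move 2 (1->0):
Peg 0: [3, 1]
Peg 1: []
Peg 2: [2]

After move 3 (0->2):
Peg 0: [3]
Peg 1: []
Peg 2: [2, 1]

After move 4 (0->0):
Peg 0: [3]
Peg 1: []
Peg 2: [2, 1]

After move 5 (0->1):
Peg 0: []
Peg 1: [3]
Peg 2: [2, 1]

After move 6 (0->0):
Peg 0: []
Peg 1: [3]
Peg 2: [2, 1]

Answer: Peg 0: []
Peg 1: [3]
Peg 2: [2, 1]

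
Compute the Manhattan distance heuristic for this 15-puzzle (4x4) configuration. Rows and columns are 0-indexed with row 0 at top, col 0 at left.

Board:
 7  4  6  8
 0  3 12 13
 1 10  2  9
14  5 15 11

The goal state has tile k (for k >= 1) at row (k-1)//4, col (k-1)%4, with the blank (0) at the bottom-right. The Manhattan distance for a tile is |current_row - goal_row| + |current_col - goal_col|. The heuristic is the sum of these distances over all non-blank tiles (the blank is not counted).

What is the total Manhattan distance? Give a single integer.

Answer: 31

Derivation:
Tile 7: at (0,0), goal (1,2), distance |0-1|+|0-2| = 3
Tile 4: at (0,1), goal (0,3), distance |0-0|+|1-3| = 2
Tile 6: at (0,2), goal (1,1), distance |0-1|+|2-1| = 2
Tile 8: at (0,3), goal (1,3), distance |0-1|+|3-3| = 1
Tile 3: at (1,1), goal (0,2), distance |1-0|+|1-2| = 2
Tile 12: at (1,2), goal (2,3), distance |1-2|+|2-3| = 2
Tile 13: at (1,3), goal (3,0), distance |1-3|+|3-0| = 5
Tile 1: at (2,0), goal (0,0), distance |2-0|+|0-0| = 2
Tile 10: at (2,1), goal (2,1), distance |2-2|+|1-1| = 0
Tile 2: at (2,2), goal (0,1), distance |2-0|+|2-1| = 3
Tile 9: at (2,3), goal (2,0), distance |2-2|+|3-0| = 3
Tile 14: at (3,0), goal (3,1), distance |3-3|+|0-1| = 1
Tile 5: at (3,1), goal (1,0), distance |3-1|+|1-0| = 3
Tile 15: at (3,2), goal (3,2), distance |3-3|+|2-2| = 0
Tile 11: at (3,3), goal (2,2), distance |3-2|+|3-2| = 2
Sum: 3 + 2 + 2 + 1 + 2 + 2 + 5 + 2 + 0 + 3 + 3 + 1 + 3 + 0 + 2 = 31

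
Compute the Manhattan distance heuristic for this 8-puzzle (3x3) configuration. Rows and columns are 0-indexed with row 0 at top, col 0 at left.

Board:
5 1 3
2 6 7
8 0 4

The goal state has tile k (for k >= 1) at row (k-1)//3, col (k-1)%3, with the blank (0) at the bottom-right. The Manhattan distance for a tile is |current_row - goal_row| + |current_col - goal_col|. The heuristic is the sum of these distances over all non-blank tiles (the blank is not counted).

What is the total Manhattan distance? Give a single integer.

Answer: 13

Derivation:
Tile 5: (0,0)->(1,1) = 2
Tile 1: (0,1)->(0,0) = 1
Tile 3: (0,2)->(0,2) = 0
Tile 2: (1,0)->(0,1) = 2
Tile 6: (1,1)->(1,2) = 1
Tile 7: (1,2)->(2,0) = 3
Tile 8: (2,0)->(2,1) = 1
Tile 4: (2,2)->(1,0) = 3
Sum: 2 + 1 + 0 + 2 + 1 + 3 + 1 + 3 = 13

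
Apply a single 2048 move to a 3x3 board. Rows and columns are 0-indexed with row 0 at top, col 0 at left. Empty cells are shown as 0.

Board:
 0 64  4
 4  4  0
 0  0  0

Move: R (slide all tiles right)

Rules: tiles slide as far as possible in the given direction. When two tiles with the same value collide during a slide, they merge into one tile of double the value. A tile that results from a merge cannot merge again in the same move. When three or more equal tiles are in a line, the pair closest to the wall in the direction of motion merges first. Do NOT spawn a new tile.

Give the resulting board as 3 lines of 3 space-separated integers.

Slide right:
row 0: [0, 64, 4] -> [0, 64, 4]
row 1: [4, 4, 0] -> [0, 0, 8]
row 2: [0, 0, 0] -> [0, 0, 0]

Answer:  0 64  4
 0  0  8
 0  0  0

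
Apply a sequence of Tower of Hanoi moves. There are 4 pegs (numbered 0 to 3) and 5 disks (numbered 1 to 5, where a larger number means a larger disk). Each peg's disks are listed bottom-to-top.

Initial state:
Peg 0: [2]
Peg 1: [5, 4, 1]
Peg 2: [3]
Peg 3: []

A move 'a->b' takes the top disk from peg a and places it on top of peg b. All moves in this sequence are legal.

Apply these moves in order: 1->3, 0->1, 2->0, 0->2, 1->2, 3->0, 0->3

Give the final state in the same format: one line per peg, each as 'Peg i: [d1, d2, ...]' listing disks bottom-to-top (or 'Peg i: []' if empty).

Answer: Peg 0: []
Peg 1: [5, 4]
Peg 2: [3, 2]
Peg 3: [1]

Derivation:
After move 1 (1->3):
Peg 0: [2]
Peg 1: [5, 4]
Peg 2: [3]
Peg 3: [1]

After move 2 (0->1):
Peg 0: []
Peg 1: [5, 4, 2]
Peg 2: [3]
Peg 3: [1]

After move 3 (2->0):
Peg 0: [3]
Peg 1: [5, 4, 2]
Peg 2: []
Peg 3: [1]

After move 4 (0->2):
Peg 0: []
Peg 1: [5, 4, 2]
Peg 2: [3]
Peg 3: [1]

After move 5 (1->2):
Peg 0: []
Peg 1: [5, 4]
Peg 2: [3, 2]
Peg 3: [1]

After move 6 (3->0):
Peg 0: [1]
Peg 1: [5, 4]
Peg 2: [3, 2]
Peg 3: []

After move 7 (0->3):
Peg 0: []
Peg 1: [5, 4]
Peg 2: [3, 2]
Peg 3: [1]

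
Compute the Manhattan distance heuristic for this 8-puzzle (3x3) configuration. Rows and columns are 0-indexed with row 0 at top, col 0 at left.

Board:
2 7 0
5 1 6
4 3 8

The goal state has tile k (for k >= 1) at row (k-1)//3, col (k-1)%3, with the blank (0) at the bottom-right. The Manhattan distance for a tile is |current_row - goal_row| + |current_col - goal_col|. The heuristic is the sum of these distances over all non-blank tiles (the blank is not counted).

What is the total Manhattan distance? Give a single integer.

Tile 2: (0,0)->(0,1) = 1
Tile 7: (0,1)->(2,0) = 3
Tile 5: (1,0)->(1,1) = 1
Tile 1: (1,1)->(0,0) = 2
Tile 6: (1,2)->(1,2) = 0
Tile 4: (2,0)->(1,0) = 1
Tile 3: (2,1)->(0,2) = 3
Tile 8: (2,2)->(2,1) = 1
Sum: 1 + 3 + 1 + 2 + 0 + 1 + 3 + 1 = 12

Answer: 12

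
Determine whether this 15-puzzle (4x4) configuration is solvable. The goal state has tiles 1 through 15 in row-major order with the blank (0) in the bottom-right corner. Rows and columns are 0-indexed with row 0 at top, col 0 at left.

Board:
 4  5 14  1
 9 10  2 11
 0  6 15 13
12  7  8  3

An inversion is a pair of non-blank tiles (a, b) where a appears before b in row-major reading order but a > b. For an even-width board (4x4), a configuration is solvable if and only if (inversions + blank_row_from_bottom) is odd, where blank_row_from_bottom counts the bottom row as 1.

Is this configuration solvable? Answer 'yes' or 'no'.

Answer: no

Derivation:
Inversions: 46
Blank is in row 2 (0-indexed from top), which is row 2 counting from the bottom (bottom = 1).
46 + 2 = 48, which is even, so the puzzle is not solvable.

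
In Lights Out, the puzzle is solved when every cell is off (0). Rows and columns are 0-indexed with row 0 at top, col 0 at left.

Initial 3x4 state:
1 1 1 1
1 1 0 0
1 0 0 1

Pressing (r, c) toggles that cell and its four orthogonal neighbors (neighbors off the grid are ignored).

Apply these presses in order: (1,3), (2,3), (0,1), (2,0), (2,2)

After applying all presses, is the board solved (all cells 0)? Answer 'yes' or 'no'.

After press 1 at (1,3):
1 1 1 0
1 1 1 1
1 0 0 0

After press 2 at (2,3):
1 1 1 0
1 1 1 0
1 0 1 1

After press 3 at (0,1):
0 0 0 0
1 0 1 0
1 0 1 1

After press 4 at (2,0):
0 0 0 0
0 0 1 0
0 1 1 1

After press 5 at (2,2):
0 0 0 0
0 0 0 0
0 0 0 0

Lights still on: 0

Answer: yes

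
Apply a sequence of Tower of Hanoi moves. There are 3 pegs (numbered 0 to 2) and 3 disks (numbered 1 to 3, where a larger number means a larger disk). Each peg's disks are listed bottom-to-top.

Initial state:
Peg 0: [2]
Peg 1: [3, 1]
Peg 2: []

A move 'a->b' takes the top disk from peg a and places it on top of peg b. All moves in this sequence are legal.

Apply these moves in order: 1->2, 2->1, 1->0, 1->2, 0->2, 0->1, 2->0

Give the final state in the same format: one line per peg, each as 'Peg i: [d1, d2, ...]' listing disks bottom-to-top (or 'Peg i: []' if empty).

After move 1 (1->2):
Peg 0: [2]
Peg 1: [3]
Peg 2: [1]

After move 2 (2->1):
Peg 0: [2]
Peg 1: [3, 1]
Peg 2: []

After move 3 (1->0):
Peg 0: [2, 1]
Peg 1: [3]
Peg 2: []

After move 4 (1->2):
Peg 0: [2, 1]
Peg 1: []
Peg 2: [3]

After move 5 (0->2):
Peg 0: [2]
Peg 1: []
Peg 2: [3, 1]

After move 6 (0->1):
Peg 0: []
Peg 1: [2]
Peg 2: [3, 1]

After move 7 (2->0):
Peg 0: [1]
Peg 1: [2]
Peg 2: [3]

Answer: Peg 0: [1]
Peg 1: [2]
Peg 2: [3]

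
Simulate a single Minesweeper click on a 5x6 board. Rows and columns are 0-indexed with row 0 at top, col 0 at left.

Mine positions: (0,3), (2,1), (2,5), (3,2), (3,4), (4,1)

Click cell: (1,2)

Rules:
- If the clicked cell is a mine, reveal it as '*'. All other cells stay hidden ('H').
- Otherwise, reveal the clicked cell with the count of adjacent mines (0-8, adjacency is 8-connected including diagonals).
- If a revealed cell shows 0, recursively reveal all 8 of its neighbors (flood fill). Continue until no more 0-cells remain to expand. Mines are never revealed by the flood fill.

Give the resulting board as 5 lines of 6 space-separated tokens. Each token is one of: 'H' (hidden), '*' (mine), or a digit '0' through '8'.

H H H H H H
H H 2 H H H
H H H H H H
H H H H H H
H H H H H H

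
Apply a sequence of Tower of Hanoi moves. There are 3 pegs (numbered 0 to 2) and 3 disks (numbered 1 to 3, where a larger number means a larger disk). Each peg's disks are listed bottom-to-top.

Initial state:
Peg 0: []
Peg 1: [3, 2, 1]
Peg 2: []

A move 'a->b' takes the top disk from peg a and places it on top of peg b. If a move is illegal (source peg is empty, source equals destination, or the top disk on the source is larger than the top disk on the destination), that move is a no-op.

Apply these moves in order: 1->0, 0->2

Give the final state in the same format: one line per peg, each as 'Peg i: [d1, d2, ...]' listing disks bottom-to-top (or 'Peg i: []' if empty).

After move 1 (1->0):
Peg 0: [1]
Peg 1: [3, 2]
Peg 2: []

After move 2 (0->2):
Peg 0: []
Peg 1: [3, 2]
Peg 2: [1]

Answer: Peg 0: []
Peg 1: [3, 2]
Peg 2: [1]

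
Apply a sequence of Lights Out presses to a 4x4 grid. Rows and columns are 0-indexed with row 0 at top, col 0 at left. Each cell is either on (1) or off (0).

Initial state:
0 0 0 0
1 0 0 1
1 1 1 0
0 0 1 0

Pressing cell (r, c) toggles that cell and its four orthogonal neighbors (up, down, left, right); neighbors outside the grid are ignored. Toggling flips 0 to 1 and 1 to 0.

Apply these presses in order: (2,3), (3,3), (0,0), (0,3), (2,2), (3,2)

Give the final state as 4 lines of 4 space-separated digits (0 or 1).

After press 1 at (2,3):
0 0 0 0
1 0 0 0
1 1 0 1
0 0 1 1

After press 2 at (3,3):
0 0 0 0
1 0 0 0
1 1 0 0
0 0 0 0

After press 3 at (0,0):
1 1 0 0
0 0 0 0
1 1 0 0
0 0 0 0

After press 4 at (0,3):
1 1 1 1
0 0 0 1
1 1 0 0
0 0 0 0

After press 5 at (2,2):
1 1 1 1
0 0 1 1
1 0 1 1
0 0 1 0

After press 6 at (3,2):
1 1 1 1
0 0 1 1
1 0 0 1
0 1 0 1

Answer: 1 1 1 1
0 0 1 1
1 0 0 1
0 1 0 1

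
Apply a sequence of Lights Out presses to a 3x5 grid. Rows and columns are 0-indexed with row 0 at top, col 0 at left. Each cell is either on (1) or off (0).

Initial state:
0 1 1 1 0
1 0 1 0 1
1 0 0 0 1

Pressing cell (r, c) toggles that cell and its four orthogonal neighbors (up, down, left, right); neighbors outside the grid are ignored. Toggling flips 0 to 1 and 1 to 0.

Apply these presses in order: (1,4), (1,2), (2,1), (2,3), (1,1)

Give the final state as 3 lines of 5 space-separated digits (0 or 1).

Answer: 0 0 0 1 1
0 1 1 1 0
0 0 1 1 1

Derivation:
After press 1 at (1,4):
0 1 1 1 1
1 0 1 1 0
1 0 0 0 0

After press 2 at (1,2):
0 1 0 1 1
1 1 0 0 0
1 0 1 0 0

After press 3 at (2,1):
0 1 0 1 1
1 0 0 0 0
0 1 0 0 0

After press 4 at (2,3):
0 1 0 1 1
1 0 0 1 0
0 1 1 1 1

After press 5 at (1,1):
0 0 0 1 1
0 1 1 1 0
0 0 1 1 1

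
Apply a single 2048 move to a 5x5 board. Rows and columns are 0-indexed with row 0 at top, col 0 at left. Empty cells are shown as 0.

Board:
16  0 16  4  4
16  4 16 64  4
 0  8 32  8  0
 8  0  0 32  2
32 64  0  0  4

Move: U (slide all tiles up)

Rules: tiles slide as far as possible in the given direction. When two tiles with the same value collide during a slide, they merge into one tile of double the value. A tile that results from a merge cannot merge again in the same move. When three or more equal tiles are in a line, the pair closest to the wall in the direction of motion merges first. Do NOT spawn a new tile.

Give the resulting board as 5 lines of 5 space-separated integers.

Answer: 32  4 32  4  8
 8  8 32 64  2
32 64  0  8  4
 0  0  0 32  0
 0  0  0  0  0

Derivation:
Slide up:
col 0: [16, 16, 0, 8, 32] -> [32, 8, 32, 0, 0]
col 1: [0, 4, 8, 0, 64] -> [4, 8, 64, 0, 0]
col 2: [16, 16, 32, 0, 0] -> [32, 32, 0, 0, 0]
col 3: [4, 64, 8, 32, 0] -> [4, 64, 8, 32, 0]
col 4: [4, 4, 0, 2, 4] -> [8, 2, 4, 0, 0]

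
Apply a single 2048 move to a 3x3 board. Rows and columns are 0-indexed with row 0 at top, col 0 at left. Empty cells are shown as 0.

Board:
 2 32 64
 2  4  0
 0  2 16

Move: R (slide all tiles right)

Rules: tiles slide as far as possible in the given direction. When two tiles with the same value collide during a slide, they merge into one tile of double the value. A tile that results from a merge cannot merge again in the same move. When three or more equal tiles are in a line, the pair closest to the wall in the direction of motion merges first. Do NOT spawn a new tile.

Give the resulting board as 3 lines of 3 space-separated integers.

Answer:  2 32 64
 0  2  4
 0  2 16

Derivation:
Slide right:
row 0: [2, 32, 64] -> [2, 32, 64]
row 1: [2, 4, 0] -> [0, 2, 4]
row 2: [0, 2, 16] -> [0, 2, 16]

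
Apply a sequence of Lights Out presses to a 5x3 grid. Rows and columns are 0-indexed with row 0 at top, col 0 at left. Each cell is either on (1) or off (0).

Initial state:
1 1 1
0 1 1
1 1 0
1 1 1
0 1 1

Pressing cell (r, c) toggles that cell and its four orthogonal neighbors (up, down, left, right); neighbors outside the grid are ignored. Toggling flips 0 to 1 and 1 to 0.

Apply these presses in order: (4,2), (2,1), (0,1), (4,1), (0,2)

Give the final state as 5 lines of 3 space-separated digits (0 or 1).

After press 1 at (4,2):
1 1 1
0 1 1
1 1 0
1 1 0
0 0 0

After press 2 at (2,1):
1 1 1
0 0 1
0 0 1
1 0 0
0 0 0

After press 3 at (0,1):
0 0 0
0 1 1
0 0 1
1 0 0
0 0 0

After press 4 at (4,1):
0 0 0
0 1 1
0 0 1
1 1 0
1 1 1

After press 5 at (0,2):
0 1 1
0 1 0
0 0 1
1 1 0
1 1 1

Answer: 0 1 1
0 1 0
0 0 1
1 1 0
1 1 1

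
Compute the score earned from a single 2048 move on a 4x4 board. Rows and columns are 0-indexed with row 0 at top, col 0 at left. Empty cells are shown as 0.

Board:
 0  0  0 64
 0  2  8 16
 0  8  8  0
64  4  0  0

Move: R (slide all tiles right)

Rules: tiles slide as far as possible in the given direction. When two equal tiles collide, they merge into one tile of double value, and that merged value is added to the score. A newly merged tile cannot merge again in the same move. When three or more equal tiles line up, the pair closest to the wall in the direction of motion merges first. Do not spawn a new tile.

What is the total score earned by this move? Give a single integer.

Answer: 16

Derivation:
Slide right:
row 0: [0, 0, 0, 64] -> [0, 0, 0, 64]  score +0 (running 0)
row 1: [0, 2, 8, 16] -> [0, 2, 8, 16]  score +0 (running 0)
row 2: [0, 8, 8, 0] -> [0, 0, 0, 16]  score +16 (running 16)
row 3: [64, 4, 0, 0] -> [0, 0, 64, 4]  score +0 (running 16)
Board after move:
 0  0  0 64
 0  2  8 16
 0  0  0 16
 0  0 64  4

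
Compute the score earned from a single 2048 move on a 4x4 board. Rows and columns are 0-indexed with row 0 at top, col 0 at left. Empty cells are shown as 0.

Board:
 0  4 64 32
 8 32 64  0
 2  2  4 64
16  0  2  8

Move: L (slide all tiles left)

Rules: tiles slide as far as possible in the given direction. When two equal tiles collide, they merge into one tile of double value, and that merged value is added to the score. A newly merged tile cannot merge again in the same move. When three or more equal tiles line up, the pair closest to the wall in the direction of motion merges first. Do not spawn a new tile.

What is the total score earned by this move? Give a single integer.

Answer: 4

Derivation:
Slide left:
row 0: [0, 4, 64, 32] -> [4, 64, 32, 0]  score +0 (running 0)
row 1: [8, 32, 64, 0] -> [8, 32, 64, 0]  score +0 (running 0)
row 2: [2, 2, 4, 64] -> [4, 4, 64, 0]  score +4 (running 4)
row 3: [16, 0, 2, 8] -> [16, 2, 8, 0]  score +0 (running 4)
Board after move:
 4 64 32  0
 8 32 64  0
 4  4 64  0
16  2  8  0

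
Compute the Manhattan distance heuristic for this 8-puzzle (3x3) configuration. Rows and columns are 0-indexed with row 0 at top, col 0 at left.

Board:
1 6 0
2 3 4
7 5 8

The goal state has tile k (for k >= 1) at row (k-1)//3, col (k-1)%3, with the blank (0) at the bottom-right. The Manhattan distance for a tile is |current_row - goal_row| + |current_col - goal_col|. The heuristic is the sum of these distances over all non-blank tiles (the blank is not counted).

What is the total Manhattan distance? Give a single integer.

Tile 1: (0,0)->(0,0) = 0
Tile 6: (0,1)->(1,2) = 2
Tile 2: (1,0)->(0,1) = 2
Tile 3: (1,1)->(0,2) = 2
Tile 4: (1,2)->(1,0) = 2
Tile 7: (2,0)->(2,0) = 0
Tile 5: (2,1)->(1,1) = 1
Tile 8: (2,2)->(2,1) = 1
Sum: 0 + 2 + 2 + 2 + 2 + 0 + 1 + 1 = 10

Answer: 10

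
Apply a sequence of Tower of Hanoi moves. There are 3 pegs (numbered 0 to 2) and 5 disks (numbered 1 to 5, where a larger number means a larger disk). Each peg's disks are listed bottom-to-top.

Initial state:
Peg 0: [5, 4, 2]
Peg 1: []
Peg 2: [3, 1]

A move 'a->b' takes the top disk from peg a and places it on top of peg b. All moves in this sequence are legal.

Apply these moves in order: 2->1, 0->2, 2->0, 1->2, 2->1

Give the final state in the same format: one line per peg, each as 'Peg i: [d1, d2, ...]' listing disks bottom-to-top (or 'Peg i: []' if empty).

Answer: Peg 0: [5, 4, 2]
Peg 1: [1]
Peg 2: [3]

Derivation:
After move 1 (2->1):
Peg 0: [5, 4, 2]
Peg 1: [1]
Peg 2: [3]

After move 2 (0->2):
Peg 0: [5, 4]
Peg 1: [1]
Peg 2: [3, 2]

After move 3 (2->0):
Peg 0: [5, 4, 2]
Peg 1: [1]
Peg 2: [3]

After move 4 (1->2):
Peg 0: [5, 4, 2]
Peg 1: []
Peg 2: [3, 1]

After move 5 (2->1):
Peg 0: [5, 4, 2]
Peg 1: [1]
Peg 2: [3]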